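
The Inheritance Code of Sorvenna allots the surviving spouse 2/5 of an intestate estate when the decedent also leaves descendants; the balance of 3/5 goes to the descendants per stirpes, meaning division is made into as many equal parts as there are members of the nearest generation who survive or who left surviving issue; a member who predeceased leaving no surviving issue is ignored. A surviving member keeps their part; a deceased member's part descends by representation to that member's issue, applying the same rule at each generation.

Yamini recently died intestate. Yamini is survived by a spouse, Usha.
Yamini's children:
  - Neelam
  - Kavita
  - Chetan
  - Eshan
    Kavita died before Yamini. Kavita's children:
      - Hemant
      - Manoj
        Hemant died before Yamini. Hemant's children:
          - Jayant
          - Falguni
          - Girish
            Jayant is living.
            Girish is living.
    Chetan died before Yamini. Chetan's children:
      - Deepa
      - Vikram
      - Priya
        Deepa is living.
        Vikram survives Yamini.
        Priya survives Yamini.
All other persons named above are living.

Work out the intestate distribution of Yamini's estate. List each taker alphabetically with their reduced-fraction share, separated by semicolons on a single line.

Usha, as surviving spouse, takes 2/5.
The remaining 3/5 passes to Yamini's descendants per stirpes.
The 3/5 is divided into 4 equal shares of 3/20 among Neelam, Kavita, Chetan, Eshan.
Neelam is living and takes 3/20.
Kavita predeceased; the 3/20 allotted to Kavita's branch passes to Kavita's issue by representation.
The 3/20 is divided into 2 equal shares of 3/40 among Hemant, Manoj.
Hemant predeceased; the 3/40 allotted to Hemant's branch passes to Hemant's issue by representation.
The 3/40 is divided into 3 equal shares of 1/40 among Jayant, Falguni, Girish.
Jayant is living and takes 1/40.
Falguni is living and takes 1/40.
Girish is living and takes 1/40.
Manoj is living and takes 3/40.
Chetan predeceased; the 3/20 allotted to Chetan's branch passes to Chetan's issue by representation.
The 3/20 is divided into 3 equal shares of 1/20 among Deepa, Vikram, Priya.
Deepa is living and takes 1/20.
Vikram is living and takes 1/20.
Priya is living and takes 1/20.
Eshan is living and takes 3/20.

Deepa 1/20; Eshan 3/20; Falguni 1/40; Girish 1/40; Jayant 1/40; Manoj 3/40; Neelam 3/20; Priya 1/20; Usha 2/5; Vikram 1/20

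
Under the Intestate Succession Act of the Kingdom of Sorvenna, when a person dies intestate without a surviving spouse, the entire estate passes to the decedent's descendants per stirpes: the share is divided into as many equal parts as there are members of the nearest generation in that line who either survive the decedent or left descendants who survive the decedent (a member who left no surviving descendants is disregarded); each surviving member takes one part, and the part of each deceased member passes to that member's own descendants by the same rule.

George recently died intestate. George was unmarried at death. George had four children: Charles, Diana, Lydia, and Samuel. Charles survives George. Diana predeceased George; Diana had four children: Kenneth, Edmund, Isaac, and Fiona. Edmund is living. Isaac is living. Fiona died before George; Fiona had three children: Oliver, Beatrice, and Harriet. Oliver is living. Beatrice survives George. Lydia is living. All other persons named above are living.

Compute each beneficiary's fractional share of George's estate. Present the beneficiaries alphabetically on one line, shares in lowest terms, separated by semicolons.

There is no surviving spouse, so the entire estate passes to George's descendants per stirpes.
The estate is divided into 4 equal shares of 1/4 among Charles, Diana, Lydia, Samuel.
Charles is living and takes 1/4.
Diana predeceased; the 1/4 allotted to Diana's branch passes to Diana's issue by representation.
The 1/4 is divided into 4 equal shares of 1/16 among Kenneth, Edmund, Isaac, Fiona.
Kenneth is living and takes 1/16.
Edmund is living and takes 1/16.
Isaac is living and takes 1/16.
Fiona predeceased; the 1/16 allotted to Fiona's branch passes to Fiona's issue by representation.
The 1/16 is divided into 3 equal shares of 1/48 among Oliver, Beatrice, Harriet.
Oliver is living and takes 1/48.
Beatrice is living and takes 1/48.
Harriet is living and takes 1/48.
Lydia is living and takes 1/4.
Samuel is living and takes 1/4.

Beatrice 1/48; Charles 1/4; Edmund 1/16; Harriet 1/48; Isaac 1/16; Kenneth 1/16; Lydia 1/4; Oliver 1/48; Samuel 1/4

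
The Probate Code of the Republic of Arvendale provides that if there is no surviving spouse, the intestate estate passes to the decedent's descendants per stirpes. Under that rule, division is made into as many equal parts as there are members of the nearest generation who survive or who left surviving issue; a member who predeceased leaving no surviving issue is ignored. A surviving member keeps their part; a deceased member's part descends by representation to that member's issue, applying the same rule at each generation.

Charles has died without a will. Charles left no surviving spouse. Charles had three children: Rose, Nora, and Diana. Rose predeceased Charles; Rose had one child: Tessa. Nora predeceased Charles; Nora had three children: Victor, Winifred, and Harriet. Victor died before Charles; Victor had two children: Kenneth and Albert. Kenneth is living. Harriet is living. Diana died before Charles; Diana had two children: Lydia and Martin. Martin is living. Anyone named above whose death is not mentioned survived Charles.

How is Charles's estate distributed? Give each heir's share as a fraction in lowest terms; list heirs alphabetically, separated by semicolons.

Albert 1/18; Harriet 1/9; Kenneth 1/18; Lydia 1/6; Martin 1/6; Tessa 1/3; Winifred 1/9

There is no surviving spouse, so the entire estate passes to Charles's descendants per stirpes.
The estate is divided into 3 equal shares of 1/3 among Rose, Nora, Diana.
Rose predeceased; the 1/3 allotted to Rose's branch passes to Rose's issue by representation.
Tessa is the sole taker at this level and receives the full 1/3.
Nora predeceased; the 1/3 allotted to Nora's branch passes to Nora's issue by representation.
The 1/3 is divided into 3 equal shares of 1/9 among Victor, Winifred, Harriet.
Victor predeceased; the 1/9 allotted to Victor's branch passes to Victor's issue by representation.
The 1/9 is divided into 2 equal shares of 1/18 among Kenneth, Albert.
Kenneth is living and takes 1/18.
Albert is living and takes 1/18.
Winifred is living and takes 1/9.
Harriet is living and takes 1/9.
Diana predeceased; the 1/3 allotted to Diana's branch passes to Diana's issue by representation.
The 1/3 is divided into 2 equal shares of 1/6 among Lydia, Martin.
Lydia is living and takes 1/6.
Martin is living and takes 1/6.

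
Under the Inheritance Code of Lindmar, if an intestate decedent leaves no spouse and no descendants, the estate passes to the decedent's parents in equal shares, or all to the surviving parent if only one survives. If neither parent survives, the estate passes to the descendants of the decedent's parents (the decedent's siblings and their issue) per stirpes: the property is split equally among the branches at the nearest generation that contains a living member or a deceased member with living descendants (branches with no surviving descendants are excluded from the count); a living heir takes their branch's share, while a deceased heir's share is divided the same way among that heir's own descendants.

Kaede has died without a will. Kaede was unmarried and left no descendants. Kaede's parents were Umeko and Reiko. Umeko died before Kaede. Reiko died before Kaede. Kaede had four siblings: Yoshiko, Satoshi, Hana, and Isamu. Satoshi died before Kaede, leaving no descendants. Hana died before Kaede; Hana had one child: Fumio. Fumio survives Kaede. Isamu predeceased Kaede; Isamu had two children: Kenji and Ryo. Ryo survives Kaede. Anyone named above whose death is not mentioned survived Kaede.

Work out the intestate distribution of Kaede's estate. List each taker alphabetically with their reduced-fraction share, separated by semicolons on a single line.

Fumio 1/3; Kenji 1/6; Ryo 1/6; Yoshiko 1/3

Neither parent survives and there are no descendants, so the estate passes to Kaede's siblings and their issue per stirpes.
Satoshi left no surviving issue, so that branch lapses and is disregarded.
The estate is divided into 3 equal shares of 1/3 among Yoshiko, Hana, Isamu.
Yoshiko is living and takes 1/3.
Hana predeceased; the 1/3 allotted to Hana's branch passes to Hana's issue by representation.
Fumio is the sole taker at this level and receives the full 1/3.
Isamu predeceased; the 1/3 allotted to Isamu's branch passes to Isamu's issue by representation.
The 1/3 is divided into 2 equal shares of 1/6 among Kenji, Ryo.
Kenji is living and takes 1/6.
Ryo is living and takes 1/6.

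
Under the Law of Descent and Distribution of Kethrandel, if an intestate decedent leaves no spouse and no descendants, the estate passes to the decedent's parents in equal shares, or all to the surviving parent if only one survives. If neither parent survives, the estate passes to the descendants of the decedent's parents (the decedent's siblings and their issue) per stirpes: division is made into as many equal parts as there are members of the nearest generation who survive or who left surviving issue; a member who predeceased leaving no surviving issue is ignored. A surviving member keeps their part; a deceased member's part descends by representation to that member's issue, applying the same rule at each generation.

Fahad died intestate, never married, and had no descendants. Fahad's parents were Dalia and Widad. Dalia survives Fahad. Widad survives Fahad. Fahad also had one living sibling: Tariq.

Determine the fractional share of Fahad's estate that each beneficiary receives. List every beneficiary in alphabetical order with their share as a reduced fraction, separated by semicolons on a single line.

Both parents survive, so Dalia and Widad each take 1/2. The siblings take nothing because a surviving parent has priority.

Dalia 1/2; Widad 1/2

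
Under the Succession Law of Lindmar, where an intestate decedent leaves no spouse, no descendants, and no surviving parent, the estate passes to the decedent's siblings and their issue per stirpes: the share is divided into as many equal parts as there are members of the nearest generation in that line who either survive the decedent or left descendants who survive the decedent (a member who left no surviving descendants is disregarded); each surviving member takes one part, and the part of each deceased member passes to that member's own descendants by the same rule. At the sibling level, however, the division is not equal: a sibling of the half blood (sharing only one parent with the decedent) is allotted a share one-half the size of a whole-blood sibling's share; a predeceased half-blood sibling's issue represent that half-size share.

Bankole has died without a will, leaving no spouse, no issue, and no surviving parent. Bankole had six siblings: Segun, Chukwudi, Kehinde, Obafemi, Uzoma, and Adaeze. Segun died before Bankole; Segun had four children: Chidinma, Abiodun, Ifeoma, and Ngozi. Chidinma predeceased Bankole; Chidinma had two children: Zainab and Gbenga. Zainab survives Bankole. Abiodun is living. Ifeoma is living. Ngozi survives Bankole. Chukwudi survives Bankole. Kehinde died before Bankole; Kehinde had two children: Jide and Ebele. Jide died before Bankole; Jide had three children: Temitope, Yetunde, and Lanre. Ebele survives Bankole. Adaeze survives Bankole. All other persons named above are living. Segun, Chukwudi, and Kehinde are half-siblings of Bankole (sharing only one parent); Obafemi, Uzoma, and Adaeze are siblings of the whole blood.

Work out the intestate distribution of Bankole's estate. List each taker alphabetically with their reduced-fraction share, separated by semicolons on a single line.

No spouse, descendants, or parent survives, so the estate passes to Bankole's siblings per stirpes.
Half-blood siblings count for one-half the weight of whole-blood siblings at the initial division.
Dividing 1 in proportion to weights (total weight 9/2): Segun (weight 1/2) → 1/9; Chukwudi (weight 1/2) → 1/9; Kehinde (weight 1/2) → 1/9; Obafemi (weight 1) → 2/9; Uzoma (weight 1) → 2/9; Adaeze (weight 1) → 2/9.
Segun predeceased; the 1/9 allotted to Segun's branch passes to Segun's issue by representation.
The 1/9 is divided into 4 equal shares of 1/36 among Chidinma, Abiodun, Ifeoma, Ngozi.
Chidinma predeceased; the 1/36 allotted to Chidinma's branch passes to Chidinma's issue by representation.
The 1/36 is divided into 2 equal shares of 1/72 among Zainab, Gbenga.
Zainab is living and takes 1/72.
Gbenga is living and takes 1/72.
Abiodun is living and takes 1/36.
Ifeoma is living and takes 1/36.
Ngozi is living and takes 1/36.
Chukwudi is living and takes 1/9.
Kehinde predeceased; the 1/9 allotted to Kehinde's branch passes to Kehinde's issue by representation.
The 1/9 is divided into 2 equal shares of 1/18 among Jide, Ebele.
Jide predeceased; the 1/18 allotted to Jide's branch passes to Jide's issue by representation.
The 1/18 is divided into 3 equal shares of 1/54 among Temitope, Yetunde, Lanre.
Temitope is living and takes 1/54.
Yetunde is living and takes 1/54.
Lanre is living and takes 1/54.
Ebele is living and takes 1/18.
Obafemi is living and takes 2/9.
Uzoma is living and takes 2/9.
Adaeze is living and takes 2/9.

Abiodun 1/36; Adaeze 2/9; Chukwudi 1/9; Ebele 1/18; Gbenga 1/72; Ifeoma 1/36; Lanre 1/54; Ngozi 1/36; Obafemi 2/9; Temitope 1/54; Uzoma 2/9; Yetunde 1/54; Zainab 1/72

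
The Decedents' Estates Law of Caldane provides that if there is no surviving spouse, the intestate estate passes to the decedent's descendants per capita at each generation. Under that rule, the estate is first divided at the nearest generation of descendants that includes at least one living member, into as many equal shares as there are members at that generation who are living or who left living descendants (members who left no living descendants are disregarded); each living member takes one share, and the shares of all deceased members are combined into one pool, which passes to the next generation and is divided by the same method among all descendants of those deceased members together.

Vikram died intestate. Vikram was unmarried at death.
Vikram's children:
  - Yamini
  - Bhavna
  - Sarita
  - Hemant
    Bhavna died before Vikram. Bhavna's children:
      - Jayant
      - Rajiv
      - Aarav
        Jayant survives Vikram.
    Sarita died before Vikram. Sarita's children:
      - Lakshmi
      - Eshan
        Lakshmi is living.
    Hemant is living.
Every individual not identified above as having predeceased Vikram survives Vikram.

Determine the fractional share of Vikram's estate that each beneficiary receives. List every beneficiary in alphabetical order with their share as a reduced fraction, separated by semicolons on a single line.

There is no surviving spouse, so the entire estate passes to Vikram's descendants per capita at each generation.
At generation 1 (Yamini, Bhavna, Sarita, Hemant) there are 4 shares of (1)/4 = 1/4 each.
Living: Yamini and Hemant — each takes 1/4.
Deceased: Bhavna and Sarita. Their combined 1/2 is pooled and carried to generation 2.
At generation 2 (Jayant, Rajiv, Aarav, Lakshmi, Eshan) there are 5 shares of (1/2)/5 = 1/10 each.
Living: Jayant, Rajiv, Aarav, Lakshmi, and Eshan — each takes 1/10.

Aarav 1/10; Eshan 1/10; Hemant 1/4; Jayant 1/10; Lakshmi 1/10; Rajiv 1/10; Yamini 1/4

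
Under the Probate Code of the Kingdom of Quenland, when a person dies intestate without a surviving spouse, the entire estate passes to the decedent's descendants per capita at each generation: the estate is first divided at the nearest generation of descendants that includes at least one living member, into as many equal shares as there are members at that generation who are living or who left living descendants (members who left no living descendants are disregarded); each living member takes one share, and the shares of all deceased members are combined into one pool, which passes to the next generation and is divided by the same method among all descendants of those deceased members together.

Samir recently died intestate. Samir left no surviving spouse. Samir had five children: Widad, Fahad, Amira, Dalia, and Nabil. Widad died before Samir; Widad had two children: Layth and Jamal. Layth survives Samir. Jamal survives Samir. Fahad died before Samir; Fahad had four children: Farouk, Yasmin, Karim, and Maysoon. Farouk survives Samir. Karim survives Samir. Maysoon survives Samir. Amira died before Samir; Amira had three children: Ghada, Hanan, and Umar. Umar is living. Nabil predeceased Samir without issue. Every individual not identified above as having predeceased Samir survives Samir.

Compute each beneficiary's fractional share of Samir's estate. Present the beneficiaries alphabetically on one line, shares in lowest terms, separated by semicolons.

There is no surviving spouse, so the entire estate passes to Samir's descendants per capita at each generation.
At generation 1 (Widad, Fahad, Amira, Dalia) there are 4 shares of (1)/4 = 1/4 each.
Living: Dalia — each takes 1/4.
Deceased: Widad, Fahad, and Amira. Their combined 3/4 is pooled and carried to generation 2.
At generation 2 (Layth, Jamal, Farouk, Yasmin, Karim, Maysoon, Ghada, Hanan, Umar) there are 9 shares of (3/4)/9 = 1/12 each.
Living: Layth, Jamal, Farouk, Yasmin, Karim, Maysoon, Ghada, Hanan, and Umar — each takes 1/12.

Dalia 1/4; Farouk 1/12; Ghada 1/12; Hanan 1/12; Jamal 1/12; Karim 1/12; Layth 1/12; Maysoon 1/12; Umar 1/12; Yasmin 1/12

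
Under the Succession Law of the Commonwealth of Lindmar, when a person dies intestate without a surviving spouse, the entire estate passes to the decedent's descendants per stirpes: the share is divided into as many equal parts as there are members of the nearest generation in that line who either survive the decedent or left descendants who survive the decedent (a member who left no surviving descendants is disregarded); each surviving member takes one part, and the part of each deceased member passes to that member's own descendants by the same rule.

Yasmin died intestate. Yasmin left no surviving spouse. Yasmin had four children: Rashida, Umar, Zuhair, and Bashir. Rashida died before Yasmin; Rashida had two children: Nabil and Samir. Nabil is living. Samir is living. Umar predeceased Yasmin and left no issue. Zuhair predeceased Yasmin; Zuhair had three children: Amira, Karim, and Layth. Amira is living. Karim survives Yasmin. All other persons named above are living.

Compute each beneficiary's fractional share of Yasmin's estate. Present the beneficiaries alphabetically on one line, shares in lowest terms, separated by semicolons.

There is no surviving spouse, so the entire estate passes to Yasmin's descendants per stirpes.
Umar left no surviving issue, so that branch lapses and is disregarded.
The estate is divided into 3 equal shares of 1/3 among Rashida, Zuhair, Bashir.
Rashida predeceased; the 1/3 allotted to Rashida's branch passes to Rashida's issue by representation.
The 1/3 is divided into 2 equal shares of 1/6 among Nabil, Samir.
Nabil is living and takes 1/6.
Samir is living and takes 1/6.
Zuhair predeceased; the 1/3 allotted to Zuhair's branch passes to Zuhair's issue by representation.
The 1/3 is divided into 3 equal shares of 1/9 among Amira, Karim, Layth.
Amira is living and takes 1/9.
Karim is living and takes 1/9.
Layth is living and takes 1/9.
Bashir is living and takes 1/3.

Amira 1/9; Bashir 1/3; Karim 1/9; Layth 1/9; Nabil 1/6; Samir 1/6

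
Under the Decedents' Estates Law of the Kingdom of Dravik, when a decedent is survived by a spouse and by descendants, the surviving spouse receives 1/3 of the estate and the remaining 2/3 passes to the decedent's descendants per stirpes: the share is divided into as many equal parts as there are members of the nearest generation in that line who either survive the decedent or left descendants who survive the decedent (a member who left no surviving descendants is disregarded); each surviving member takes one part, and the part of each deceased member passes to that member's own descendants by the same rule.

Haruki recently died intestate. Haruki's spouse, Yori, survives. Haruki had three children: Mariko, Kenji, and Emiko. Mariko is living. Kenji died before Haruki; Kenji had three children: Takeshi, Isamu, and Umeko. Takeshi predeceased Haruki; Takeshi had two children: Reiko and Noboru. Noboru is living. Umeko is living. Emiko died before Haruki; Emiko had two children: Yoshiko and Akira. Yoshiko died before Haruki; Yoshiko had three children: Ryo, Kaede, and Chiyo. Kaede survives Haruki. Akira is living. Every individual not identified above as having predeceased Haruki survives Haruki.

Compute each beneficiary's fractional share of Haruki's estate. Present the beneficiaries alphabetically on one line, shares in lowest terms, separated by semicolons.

Yori, as surviving spouse, takes 1/3.
The remaining 2/3 passes to Haruki's descendants per stirpes.
The 2/3 is divided into 3 equal shares of 2/9 among Mariko, Kenji, Emiko.
Mariko is living and takes 2/9.
Kenji predeceased; the 2/9 allotted to Kenji's branch passes to Kenji's issue by representation.
The 2/9 is divided into 3 equal shares of 2/27 among Takeshi, Isamu, Umeko.
Takeshi predeceased; the 2/27 allotted to Takeshi's branch passes to Takeshi's issue by representation.
The 2/27 is divided into 2 equal shares of 1/27 among Reiko, Noboru.
Reiko is living and takes 1/27.
Noboru is living and takes 1/27.
Isamu is living and takes 2/27.
Umeko is living and takes 2/27.
Emiko predeceased; the 2/9 allotted to Emiko's branch passes to Emiko's issue by representation.
The 2/9 is divided into 2 equal shares of 1/9 among Yoshiko, Akira.
Yoshiko predeceased; the 1/9 allotted to Yoshiko's branch passes to Yoshiko's issue by representation.
The 1/9 is divided into 3 equal shares of 1/27 among Ryo, Kaede, Chiyo.
Ryo is living and takes 1/27.
Kaede is living and takes 1/27.
Chiyo is living and takes 1/27.
Akira is living and takes 1/9.

Akira 1/9; Chiyo 1/27; Isamu 2/27; Kaede 1/27; Mariko 2/9; Noboru 1/27; Reiko 1/27; Ryo 1/27; Umeko 2/27; Yori 1/3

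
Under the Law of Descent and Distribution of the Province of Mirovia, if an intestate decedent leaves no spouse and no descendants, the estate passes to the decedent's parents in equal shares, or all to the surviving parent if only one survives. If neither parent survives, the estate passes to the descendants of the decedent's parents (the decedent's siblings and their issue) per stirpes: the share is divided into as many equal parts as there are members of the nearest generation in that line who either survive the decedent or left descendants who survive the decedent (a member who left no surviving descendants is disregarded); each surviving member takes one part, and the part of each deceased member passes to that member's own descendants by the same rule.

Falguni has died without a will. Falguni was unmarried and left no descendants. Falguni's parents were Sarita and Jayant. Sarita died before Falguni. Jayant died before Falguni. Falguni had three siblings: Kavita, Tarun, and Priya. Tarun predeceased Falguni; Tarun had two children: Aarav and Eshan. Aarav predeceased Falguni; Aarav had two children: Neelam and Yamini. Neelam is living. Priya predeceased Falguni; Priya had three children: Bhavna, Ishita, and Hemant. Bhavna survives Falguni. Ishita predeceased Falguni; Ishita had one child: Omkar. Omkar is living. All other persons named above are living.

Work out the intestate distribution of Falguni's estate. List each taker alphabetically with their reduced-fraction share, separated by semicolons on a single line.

Bhavna 1/9; Eshan 1/6; Hemant 1/9; Kavita 1/3; Neelam 1/12; Omkar 1/9; Yamini 1/12

Neither parent survives and there are no descendants, so the estate passes to Falguni's siblings and their issue per stirpes.
The estate is divided into 3 equal shares of 1/3 among Kavita, Tarun, Priya.
Kavita is living and takes 1/3.
Tarun predeceased; the 1/3 allotted to Tarun's branch passes to Tarun's issue by representation.
The 1/3 is divided into 2 equal shares of 1/6 among Aarav, Eshan.
Aarav predeceased; the 1/6 allotted to Aarav's branch passes to Aarav's issue by representation.
The 1/6 is divided into 2 equal shares of 1/12 among Neelam, Yamini.
Neelam is living and takes 1/12.
Yamini is living and takes 1/12.
Eshan is living and takes 1/6.
Priya predeceased; the 1/3 allotted to Priya's branch passes to Priya's issue by representation.
The 1/3 is divided into 3 equal shares of 1/9 among Bhavna, Ishita, Hemant.
Bhavna is living and takes 1/9.
Ishita predeceased; the 1/9 allotted to Ishita's branch passes to Ishita's issue by representation.
Omkar is the sole taker at this level and receives the full 1/9.
Hemant is living and takes 1/9.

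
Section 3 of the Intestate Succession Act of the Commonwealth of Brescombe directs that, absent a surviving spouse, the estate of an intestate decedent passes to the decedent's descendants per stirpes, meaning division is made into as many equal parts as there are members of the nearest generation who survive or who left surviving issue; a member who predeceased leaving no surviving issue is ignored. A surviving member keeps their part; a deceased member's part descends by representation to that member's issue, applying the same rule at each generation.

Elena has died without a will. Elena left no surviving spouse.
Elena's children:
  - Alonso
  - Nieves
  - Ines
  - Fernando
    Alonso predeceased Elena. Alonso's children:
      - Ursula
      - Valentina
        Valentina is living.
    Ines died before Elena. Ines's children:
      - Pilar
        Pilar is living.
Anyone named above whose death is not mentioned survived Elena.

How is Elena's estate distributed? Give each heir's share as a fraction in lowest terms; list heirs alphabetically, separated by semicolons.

Fernando 1/4; Nieves 1/4; Pilar 1/4; Ursula 1/8; Valentina 1/8

There is no surviving spouse, so the entire estate passes to Elena's descendants per stirpes.
The estate is divided into 4 equal shares of 1/4 among Alonso, Nieves, Ines, Fernando.
Alonso predeceased; the 1/4 allotted to Alonso's branch passes to Alonso's issue by representation.
The 1/4 is divided into 2 equal shares of 1/8 among Ursula, Valentina.
Ursula is living and takes 1/8.
Valentina is living and takes 1/8.
Nieves is living and takes 1/4.
Ines predeceased; the 1/4 allotted to Ines's branch passes to Ines's issue by representation.
Pilar is the sole taker at this level and receives the full 1/4.
Fernando is living and takes 1/4.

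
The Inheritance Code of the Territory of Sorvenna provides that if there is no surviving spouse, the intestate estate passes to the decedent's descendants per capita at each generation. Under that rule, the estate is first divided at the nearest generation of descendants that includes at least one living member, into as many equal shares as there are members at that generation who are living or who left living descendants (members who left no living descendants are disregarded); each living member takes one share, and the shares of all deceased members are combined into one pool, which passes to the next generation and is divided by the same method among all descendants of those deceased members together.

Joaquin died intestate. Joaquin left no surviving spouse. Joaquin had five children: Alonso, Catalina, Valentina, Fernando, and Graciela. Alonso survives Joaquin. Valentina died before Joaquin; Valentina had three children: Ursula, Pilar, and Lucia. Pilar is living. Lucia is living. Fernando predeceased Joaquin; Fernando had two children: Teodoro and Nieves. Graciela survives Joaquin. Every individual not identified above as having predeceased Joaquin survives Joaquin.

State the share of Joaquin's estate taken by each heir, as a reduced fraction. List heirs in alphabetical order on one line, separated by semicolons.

There is no surviving spouse, so the entire estate passes to Joaquin's descendants per capita at each generation.
At generation 1 (Alonso, Catalina, Valentina, Fernando, Graciela) there are 5 shares of (1)/5 = 1/5 each.
Living: Alonso, Catalina, and Graciela — each takes 1/5.
Deceased: Valentina and Fernando. Their combined 2/5 is pooled and carried to generation 2.
At generation 2 (Ursula, Pilar, Lucia, Teodoro, Nieves) there are 5 shares of (2/5)/5 = 2/25 each.
Living: Ursula, Pilar, Lucia, Teodoro, and Nieves — each takes 2/25.

Alonso 1/5; Catalina 1/5; Graciela 1/5; Lucia 2/25; Nieves 2/25; Pilar 2/25; Teodoro 2/25; Ursula 2/25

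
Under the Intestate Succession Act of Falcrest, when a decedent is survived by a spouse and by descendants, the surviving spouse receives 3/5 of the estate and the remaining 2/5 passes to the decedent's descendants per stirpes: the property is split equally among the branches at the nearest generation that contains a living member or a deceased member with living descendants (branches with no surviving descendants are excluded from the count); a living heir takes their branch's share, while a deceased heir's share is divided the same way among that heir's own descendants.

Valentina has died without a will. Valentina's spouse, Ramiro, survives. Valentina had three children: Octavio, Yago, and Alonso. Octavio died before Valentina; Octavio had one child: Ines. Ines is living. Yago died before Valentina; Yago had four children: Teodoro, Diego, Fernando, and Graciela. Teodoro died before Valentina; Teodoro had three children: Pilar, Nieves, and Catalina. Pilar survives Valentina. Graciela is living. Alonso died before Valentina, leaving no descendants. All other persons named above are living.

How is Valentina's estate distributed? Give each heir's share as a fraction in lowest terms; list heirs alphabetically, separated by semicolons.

Ramiro, as surviving spouse, takes 3/5.
The remaining 2/5 passes to Valentina's descendants per stirpes.
Alonso left no surviving issue, so that branch lapses and is disregarded.
The 2/5 is divided into 2 equal shares of 1/5 among Octavio, Yago.
Octavio predeceased; the 1/5 allotted to Octavio's branch passes to Octavio's issue by representation.
Ines is the sole taker at this level and receives the full 1/5.
Yago predeceased; the 1/5 allotted to Yago's branch passes to Yago's issue by representation.
The 1/5 is divided into 4 equal shares of 1/20 among Teodoro, Diego, Fernando, Graciela.
Teodoro predeceased; the 1/20 allotted to Teodoro's branch passes to Teodoro's issue by representation.
The 1/20 is divided into 3 equal shares of 1/60 among Pilar, Nieves, Catalina.
Pilar is living and takes 1/60.
Nieves is living and takes 1/60.
Catalina is living and takes 1/60.
Diego is living and takes 1/20.
Fernando is living and takes 1/20.
Graciela is living and takes 1/20.

Catalina 1/60; Diego 1/20; Fernando 1/20; Graciela 1/20; Ines 1/5; Nieves 1/60; Pilar 1/60; Ramiro 3/5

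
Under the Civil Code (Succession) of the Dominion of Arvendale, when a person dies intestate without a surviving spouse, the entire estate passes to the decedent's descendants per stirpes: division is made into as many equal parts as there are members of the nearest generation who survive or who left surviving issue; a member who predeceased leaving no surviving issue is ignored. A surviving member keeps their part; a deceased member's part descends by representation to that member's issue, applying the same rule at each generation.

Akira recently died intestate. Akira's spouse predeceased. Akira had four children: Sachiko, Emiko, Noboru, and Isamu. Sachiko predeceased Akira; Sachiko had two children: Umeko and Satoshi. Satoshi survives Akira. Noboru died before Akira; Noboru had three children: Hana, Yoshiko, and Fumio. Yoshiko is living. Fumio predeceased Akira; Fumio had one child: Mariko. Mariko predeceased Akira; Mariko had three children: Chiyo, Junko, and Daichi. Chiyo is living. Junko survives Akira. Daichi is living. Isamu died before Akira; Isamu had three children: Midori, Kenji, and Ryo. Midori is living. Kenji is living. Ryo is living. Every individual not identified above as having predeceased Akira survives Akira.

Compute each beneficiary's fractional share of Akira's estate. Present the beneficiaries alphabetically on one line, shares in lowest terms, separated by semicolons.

Chiyo 1/36; Daichi 1/36; Emiko 1/4; Hana 1/12; Junko 1/36; Kenji 1/12; Midori 1/12; Ryo 1/12; Satoshi 1/8; Umeko 1/8; Yoshiko 1/12

There is no surviving spouse, so the entire estate passes to Akira's descendants per stirpes.
The estate is divided into 4 equal shares of 1/4 among Sachiko, Emiko, Noboru, Isamu.
Sachiko predeceased; the 1/4 allotted to Sachiko's branch passes to Sachiko's issue by representation.
The 1/4 is divided into 2 equal shares of 1/8 among Umeko, Satoshi.
Umeko is living and takes 1/8.
Satoshi is living and takes 1/8.
Emiko is living and takes 1/4.
Noboru predeceased; the 1/4 allotted to Noboru's branch passes to Noboru's issue by representation.
The 1/4 is divided into 3 equal shares of 1/12 among Hana, Yoshiko, Fumio.
Hana is living and takes 1/12.
Yoshiko is living and takes 1/12.
Fumio predeceased; the 1/12 allotted to Fumio's branch passes to Fumio's issue by representation.
Mariko's line is the sole branch at this level, so the full 1/12 passes to Mariko's issue by representation.
The 1/12 is divided into 3 equal shares of 1/36 among Chiyo, Junko, Daichi.
Chiyo is living and takes 1/36.
Junko is living and takes 1/36.
Daichi is living and takes 1/36.
Isamu predeceased; the 1/4 allotted to Isamu's branch passes to Isamu's issue by representation.
The 1/4 is divided into 3 equal shares of 1/12 among Midori, Kenji, Ryo.
Midori is living and takes 1/12.
Kenji is living and takes 1/12.
Ryo is living and takes 1/12.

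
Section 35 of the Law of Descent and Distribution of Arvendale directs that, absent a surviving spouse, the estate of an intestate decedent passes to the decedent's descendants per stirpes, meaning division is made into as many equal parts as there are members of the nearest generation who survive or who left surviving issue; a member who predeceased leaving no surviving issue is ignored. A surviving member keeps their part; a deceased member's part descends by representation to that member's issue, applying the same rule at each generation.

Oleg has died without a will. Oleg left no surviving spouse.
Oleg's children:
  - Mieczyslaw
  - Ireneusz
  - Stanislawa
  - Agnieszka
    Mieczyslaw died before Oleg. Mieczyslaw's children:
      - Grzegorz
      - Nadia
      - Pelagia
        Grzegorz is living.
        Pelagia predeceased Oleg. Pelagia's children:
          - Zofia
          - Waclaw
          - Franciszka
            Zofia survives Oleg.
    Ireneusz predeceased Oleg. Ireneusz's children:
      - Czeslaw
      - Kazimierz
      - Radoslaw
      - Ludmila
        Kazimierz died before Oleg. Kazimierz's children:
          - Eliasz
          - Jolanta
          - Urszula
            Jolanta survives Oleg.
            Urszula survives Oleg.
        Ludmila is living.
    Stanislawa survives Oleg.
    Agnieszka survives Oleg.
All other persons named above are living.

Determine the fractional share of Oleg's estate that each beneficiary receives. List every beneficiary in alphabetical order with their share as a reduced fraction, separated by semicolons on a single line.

Agnieszka 1/4; Czeslaw 1/16; Eliasz 1/48; Franciszka 1/36; Grzegorz 1/12; Jolanta 1/48; Ludmila 1/16; Nadia 1/12; Radoslaw 1/16; Stanislawa 1/4; Urszula 1/48; Waclaw 1/36; Zofia 1/36

There is no surviving spouse, so the entire estate passes to Oleg's descendants per stirpes.
The estate is divided into 4 equal shares of 1/4 among Mieczyslaw, Ireneusz, Stanislawa, Agnieszka.
Mieczyslaw predeceased; the 1/4 allotted to Mieczyslaw's branch passes to Mieczyslaw's issue by representation.
The 1/4 is divided into 3 equal shares of 1/12 among Grzegorz, Nadia, Pelagia.
Grzegorz is living and takes 1/12.
Nadia is living and takes 1/12.
Pelagia predeceased; the 1/12 allotted to Pelagia's branch passes to Pelagia's issue by representation.
The 1/12 is divided into 3 equal shares of 1/36 among Zofia, Waclaw, Franciszka.
Zofia is living and takes 1/36.
Waclaw is living and takes 1/36.
Franciszka is living and takes 1/36.
Ireneusz predeceased; the 1/4 allotted to Ireneusz's branch passes to Ireneusz's issue by representation.
The 1/4 is divided into 4 equal shares of 1/16 among Czeslaw, Kazimierz, Radoslaw, Ludmila.
Czeslaw is living and takes 1/16.
Kazimierz predeceased; the 1/16 allotted to Kazimierz's branch passes to Kazimierz's issue by representation.
The 1/16 is divided into 3 equal shares of 1/48 among Eliasz, Jolanta, Urszula.
Eliasz is living and takes 1/48.
Jolanta is living and takes 1/48.
Urszula is living and takes 1/48.
Radoslaw is living and takes 1/16.
Ludmila is living and takes 1/16.
Stanislawa is living and takes 1/4.
Agnieszka is living and takes 1/4.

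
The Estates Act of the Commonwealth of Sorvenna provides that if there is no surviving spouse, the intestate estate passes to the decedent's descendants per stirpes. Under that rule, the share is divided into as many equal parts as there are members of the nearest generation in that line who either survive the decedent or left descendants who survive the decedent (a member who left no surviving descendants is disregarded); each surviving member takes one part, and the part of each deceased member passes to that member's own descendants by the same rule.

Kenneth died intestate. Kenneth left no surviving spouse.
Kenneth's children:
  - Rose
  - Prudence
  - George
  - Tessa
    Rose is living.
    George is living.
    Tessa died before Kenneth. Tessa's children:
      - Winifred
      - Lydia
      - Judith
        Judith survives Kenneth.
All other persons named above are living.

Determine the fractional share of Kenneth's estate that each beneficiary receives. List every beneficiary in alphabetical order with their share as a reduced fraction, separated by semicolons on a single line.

George 1/4; Judith 1/12; Lydia 1/12; Prudence 1/4; Rose 1/4; Winifred 1/12

There is no surviving spouse, so the entire estate passes to Kenneth's descendants per stirpes.
The estate is divided into 4 equal shares of 1/4 among Rose, Prudence, George, Tessa.
Rose is living and takes 1/4.
Prudence is living and takes 1/4.
George is living and takes 1/4.
Tessa predeceased; the 1/4 allotted to Tessa's branch passes to Tessa's issue by representation.
The 1/4 is divided into 3 equal shares of 1/12 among Winifred, Lydia, Judith.
Winifred is living and takes 1/12.
Lydia is living and takes 1/12.
Judith is living and takes 1/12.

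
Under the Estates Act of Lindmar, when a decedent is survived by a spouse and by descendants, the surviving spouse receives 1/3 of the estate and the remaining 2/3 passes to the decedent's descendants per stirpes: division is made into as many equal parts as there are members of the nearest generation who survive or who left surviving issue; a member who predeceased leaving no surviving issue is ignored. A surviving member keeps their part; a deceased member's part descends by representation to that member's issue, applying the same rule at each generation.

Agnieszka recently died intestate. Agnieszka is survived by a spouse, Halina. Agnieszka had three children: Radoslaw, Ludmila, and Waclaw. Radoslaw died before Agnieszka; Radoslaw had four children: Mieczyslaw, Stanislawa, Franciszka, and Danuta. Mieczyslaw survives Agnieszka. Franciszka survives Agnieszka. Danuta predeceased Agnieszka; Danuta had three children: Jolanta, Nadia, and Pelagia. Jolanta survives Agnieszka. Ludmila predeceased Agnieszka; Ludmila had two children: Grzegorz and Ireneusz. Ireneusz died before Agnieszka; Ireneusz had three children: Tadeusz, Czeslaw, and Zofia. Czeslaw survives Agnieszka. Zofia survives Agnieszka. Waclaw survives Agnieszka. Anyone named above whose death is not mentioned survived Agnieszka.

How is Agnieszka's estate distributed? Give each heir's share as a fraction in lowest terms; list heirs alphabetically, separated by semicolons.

Halina, as surviving spouse, takes 1/3.
The remaining 2/3 passes to Agnieszka's descendants per stirpes.
The 2/3 is divided into 3 equal shares of 2/9 among Radoslaw, Ludmila, Waclaw.
Radoslaw predeceased; the 2/9 allotted to Radoslaw's branch passes to Radoslaw's issue by representation.
The 2/9 is divided into 4 equal shares of 1/18 among Mieczyslaw, Stanislawa, Franciszka, Danuta.
Mieczyslaw is living and takes 1/18.
Stanislawa is living and takes 1/18.
Franciszka is living and takes 1/18.
Danuta predeceased; the 1/18 allotted to Danuta's branch passes to Danuta's issue by representation.
The 1/18 is divided into 3 equal shares of 1/54 among Jolanta, Nadia, Pelagia.
Jolanta is living and takes 1/54.
Nadia is living and takes 1/54.
Pelagia is living and takes 1/54.
Ludmila predeceased; the 2/9 allotted to Ludmila's branch passes to Ludmila's issue by representation.
The 2/9 is divided into 2 equal shares of 1/9 among Grzegorz, Ireneusz.
Grzegorz is living and takes 1/9.
Ireneusz predeceased; the 1/9 allotted to Ireneusz's branch passes to Ireneusz's issue by representation.
The 1/9 is divided into 3 equal shares of 1/27 among Tadeusz, Czeslaw, Zofia.
Tadeusz is living and takes 1/27.
Czeslaw is living and takes 1/27.
Zofia is living and takes 1/27.
Waclaw is living and takes 2/9.

Czeslaw 1/27; Franciszka 1/18; Grzegorz 1/9; Halina 1/3; Jolanta 1/54; Mieczyslaw 1/18; Nadia 1/54; Pelagia 1/54; Stanislawa 1/18; Tadeusz 1/27; Waclaw 2/9; Zofia 1/27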